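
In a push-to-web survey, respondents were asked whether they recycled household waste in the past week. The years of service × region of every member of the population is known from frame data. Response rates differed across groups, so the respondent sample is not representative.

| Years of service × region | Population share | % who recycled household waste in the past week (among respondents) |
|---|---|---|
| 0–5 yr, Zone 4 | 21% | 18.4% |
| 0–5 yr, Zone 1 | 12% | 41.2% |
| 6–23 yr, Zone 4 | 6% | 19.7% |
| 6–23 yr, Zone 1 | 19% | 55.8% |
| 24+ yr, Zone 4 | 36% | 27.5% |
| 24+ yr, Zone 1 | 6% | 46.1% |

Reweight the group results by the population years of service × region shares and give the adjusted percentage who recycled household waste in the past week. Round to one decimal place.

Weight each group's respondent value by its population share:
  0–5 yr, Zone 4: 0.21 × 18.4 = 3.864
  0–5 yr, Zone 1: 0.12 × 41.2 = 4.944
  6–23 yr, Zone 4: 0.06 × 19.7 = 1.182
  6–23 yr, Zone 1: 0.19 × 55.8 = 10.602
  24+ yr, Zone 4: 0.36 × 27.5 = 9.9
  24+ yr, Zone 1: 0.06 × 46.1 = 2.766
Post-stratified estimate = 33.258 → 33.3%.

33.3%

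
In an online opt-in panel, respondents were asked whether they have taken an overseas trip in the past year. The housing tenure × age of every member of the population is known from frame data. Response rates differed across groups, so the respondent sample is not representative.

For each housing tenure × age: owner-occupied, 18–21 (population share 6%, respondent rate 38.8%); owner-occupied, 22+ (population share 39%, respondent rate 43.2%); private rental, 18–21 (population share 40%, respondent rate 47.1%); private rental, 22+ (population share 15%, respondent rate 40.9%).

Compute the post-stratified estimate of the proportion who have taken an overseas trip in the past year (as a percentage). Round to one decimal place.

Each cell contributes population-share × respondent value:
  owner-occupied, 18–21: 0.06 × 38.8 = 2.328
  owner-occupied, 22+: 0.39 × 43.2 = 16.848
  private rental, 18–21: 0.4 × 47.1 = 18.84
  private rental, 22+: 0.15 × 40.9 = 6.135
Post-stratified estimate = 44.151 → 44.2%.

44.2%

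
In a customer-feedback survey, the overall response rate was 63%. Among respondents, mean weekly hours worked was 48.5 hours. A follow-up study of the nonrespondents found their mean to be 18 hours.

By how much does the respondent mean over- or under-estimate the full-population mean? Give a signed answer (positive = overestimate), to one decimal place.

Nonresponse fraction = 1 − 0.63 = 0.37.
Bias = (nonresponse fraction) × (respondent mean − nonrespondent mean)
     = 0.37 × (48.5 − 18) = 0.37 × 30.5 = 11.285.

+11.3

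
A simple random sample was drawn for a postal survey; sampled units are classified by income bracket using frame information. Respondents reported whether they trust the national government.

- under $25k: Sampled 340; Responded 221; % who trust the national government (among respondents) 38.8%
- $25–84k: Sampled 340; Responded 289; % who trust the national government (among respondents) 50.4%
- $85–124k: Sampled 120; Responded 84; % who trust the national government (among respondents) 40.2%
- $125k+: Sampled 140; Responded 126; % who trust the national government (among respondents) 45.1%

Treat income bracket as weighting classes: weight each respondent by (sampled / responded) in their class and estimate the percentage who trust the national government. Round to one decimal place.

44.1%

Response rates by class: under $25k 221/340 = 65%, $25–84k 289/340 = 85%, $85–124k 84/120 = 70%, $125k+ 126/140 = 90%.
Weighting each respondent by the inverse class response rate inflates each class back to its sampled size, so the class weight is n_sampled:
  under $25k: 340 × 38.8 = 13192
  $25–84k: 340 × 50.4 = 17,136
  $85–124k: 120 × 40.2 = 4824
  $125k+: 140 × 45.1 = 6314
Adjusted estimate = 41,466 / 940 = 44.1128 → 44.1%.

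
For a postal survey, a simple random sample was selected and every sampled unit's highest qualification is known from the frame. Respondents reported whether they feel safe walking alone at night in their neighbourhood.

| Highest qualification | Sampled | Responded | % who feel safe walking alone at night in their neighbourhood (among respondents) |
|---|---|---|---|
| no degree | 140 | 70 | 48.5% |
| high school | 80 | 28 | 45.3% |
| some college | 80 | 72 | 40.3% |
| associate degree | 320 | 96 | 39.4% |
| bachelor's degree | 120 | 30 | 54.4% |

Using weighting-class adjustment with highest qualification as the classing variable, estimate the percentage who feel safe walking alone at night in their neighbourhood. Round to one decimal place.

Class response rates: no degree 70/140 = 50%, high school 28/80 = 35%, some college 72/80 = 90%, associate degree 96/320 = 30%, bachelor's degree 30/120 = 25%.
Each respondent's weight = sampled/responded in their class; summing within a class gives n_sampled, so:
  no degree: 140 × 48.5 = 6790
  high school: 80 × 45.3 = 3624
  some college: 80 × 40.3 = 3224
  associate degree: 320 × 39.4 = 12,608
  bachelor's degree: 120 × 54.4 = 6528
Adjusted estimate = 32,774 / 740 = 44.2892 → 44.3%.

44.3%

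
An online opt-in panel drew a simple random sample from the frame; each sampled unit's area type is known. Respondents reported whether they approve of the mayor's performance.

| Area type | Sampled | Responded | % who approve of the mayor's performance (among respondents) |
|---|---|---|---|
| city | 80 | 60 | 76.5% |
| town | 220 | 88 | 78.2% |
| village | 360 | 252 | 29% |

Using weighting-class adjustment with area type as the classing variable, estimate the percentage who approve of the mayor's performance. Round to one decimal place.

51.2%

Class response rates: city 60/80 = 75%, town 88/220 = 40%, village 252/360 = 70%.
Inverse-response-rate weighting restores each class to its sampled count, so class totals weight by n_sampled:
  city: 80 × 76.5 = 6120
  town: 220 × 78.2 = 17,204
  village: 360 × 29 = 10,440
Adjusted estimate = 33,764 / 660 = 51.1576 → 51.2%.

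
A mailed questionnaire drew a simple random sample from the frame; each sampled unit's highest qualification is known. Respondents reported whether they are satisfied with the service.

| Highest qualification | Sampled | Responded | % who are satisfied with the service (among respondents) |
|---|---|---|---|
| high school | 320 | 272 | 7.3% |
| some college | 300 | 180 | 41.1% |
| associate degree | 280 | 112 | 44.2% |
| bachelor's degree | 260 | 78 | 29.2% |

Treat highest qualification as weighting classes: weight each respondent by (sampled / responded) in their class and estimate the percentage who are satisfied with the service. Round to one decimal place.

Class response rates: high school 272/320 = 85%, some college 180/300 = 60%, associate degree 112/280 = 40%, bachelor's degree 78/260 = 30%.
Weighting each respondent by the inverse class response rate inflates each class back to its sampled size, so the class weight is n_sampled:
  high school: 320 × 7.3 = 2336
  some college: 300 × 41.1 = 12,330
  associate degree: 280 × 44.2 = 12,376
  bachelor's degree: 260 × 29.2 = 7592
Adjusted estimate = 34,634 / 1,160 = 29.8569 → 29.9%.

29.9%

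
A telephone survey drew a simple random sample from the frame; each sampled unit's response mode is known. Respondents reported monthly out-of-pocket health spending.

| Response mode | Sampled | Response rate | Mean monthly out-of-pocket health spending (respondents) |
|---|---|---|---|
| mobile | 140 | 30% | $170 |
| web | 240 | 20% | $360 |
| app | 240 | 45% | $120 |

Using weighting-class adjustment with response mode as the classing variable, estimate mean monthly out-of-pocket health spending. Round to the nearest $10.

Weighting each respondent by the inverse class response rate inflates each class back to its sampled size, so the class weight is n_sampled:
  mobile: 140 × 170 = 23,800
  web: 240 × 360 = 86,400
  app: 240 × 120 = 28,800
Adjusted estimate = 139,000 / 620 = 224.194 → $220.

$220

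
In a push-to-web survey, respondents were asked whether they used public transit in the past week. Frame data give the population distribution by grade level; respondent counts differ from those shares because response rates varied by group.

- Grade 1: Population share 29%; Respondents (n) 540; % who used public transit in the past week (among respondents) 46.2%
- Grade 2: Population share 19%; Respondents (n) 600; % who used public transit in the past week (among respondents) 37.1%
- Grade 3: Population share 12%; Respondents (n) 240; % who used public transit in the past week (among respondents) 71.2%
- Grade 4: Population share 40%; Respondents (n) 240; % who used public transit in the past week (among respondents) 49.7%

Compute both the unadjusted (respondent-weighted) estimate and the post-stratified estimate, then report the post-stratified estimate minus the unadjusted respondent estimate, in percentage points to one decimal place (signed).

+1.8 percentage points

Unadjusted (pooled respondent) estimate weights by respondent counts:
  (540/1620)×46.2 + (600/1620)×37.1 + (240/1620)×71.2 + (240/1620)×49.7 = 47.0519%
Reweighting by population grade level shares:
  0.29×46.2 + 0.19×37.1 + 0.12×71.2 + 0.4×49.7 = 48.871%
Difference = 48.871 − 47.0519 = 1.8191 pp.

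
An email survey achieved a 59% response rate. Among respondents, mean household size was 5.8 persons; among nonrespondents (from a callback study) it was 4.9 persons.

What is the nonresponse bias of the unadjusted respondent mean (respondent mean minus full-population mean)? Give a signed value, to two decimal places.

Nonresponse fraction = 1 − 0.59 = 0.41.
Bias = (nonresponse fraction) × (respondent mean − nonrespondent mean)
     = 0.41 × (5.8 − 4.9) = 0.41 × 0.9 = 0.369.

+0.37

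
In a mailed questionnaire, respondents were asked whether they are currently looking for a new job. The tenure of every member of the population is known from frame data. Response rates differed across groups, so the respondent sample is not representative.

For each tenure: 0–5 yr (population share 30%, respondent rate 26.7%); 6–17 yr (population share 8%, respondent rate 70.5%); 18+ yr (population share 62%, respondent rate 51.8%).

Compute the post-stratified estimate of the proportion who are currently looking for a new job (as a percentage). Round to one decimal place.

Weight each group's respondent value by its population share:
  0–5 yr: 0.3 × 26.7 = 8.01
  6–17 yr: 0.08 × 70.5 = 5.64
  18+ yr: 0.62 × 51.8 = 32.116
Post-stratified estimate = 45.766 → 45.8%.

45.8%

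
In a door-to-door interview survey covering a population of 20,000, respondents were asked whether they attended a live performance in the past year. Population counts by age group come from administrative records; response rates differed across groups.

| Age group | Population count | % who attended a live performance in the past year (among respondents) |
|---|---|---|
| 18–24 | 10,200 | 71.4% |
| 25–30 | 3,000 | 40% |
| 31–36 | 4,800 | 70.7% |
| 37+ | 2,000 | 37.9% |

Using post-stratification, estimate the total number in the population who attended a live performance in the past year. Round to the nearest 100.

Each cell contributes its population count × the respondent rate:
  18–24: 10,200 × 71.4% = 7282.8
  25–30: 3,000 × 40% = 1200
  31–36: 4,800 × 70.7% = 3393.6
  37+: 2,000 × 37.9% = 758
Estimated total = 12634.4 → 12,600.

12,600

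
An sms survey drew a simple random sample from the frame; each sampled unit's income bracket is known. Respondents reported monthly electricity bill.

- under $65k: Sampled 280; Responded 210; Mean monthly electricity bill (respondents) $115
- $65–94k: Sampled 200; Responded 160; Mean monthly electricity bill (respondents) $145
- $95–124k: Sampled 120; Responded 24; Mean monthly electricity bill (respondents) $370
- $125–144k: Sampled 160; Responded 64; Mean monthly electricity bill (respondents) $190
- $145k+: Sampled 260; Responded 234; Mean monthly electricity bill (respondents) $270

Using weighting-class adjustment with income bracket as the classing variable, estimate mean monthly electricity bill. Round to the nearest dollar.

Class response rates: under $65k 210/280 = 75%, $65–94k 160/200 = 80%, $95–124k 24/120 = 20%, $125–144k 64/160 = 40%, $145k+ 234/260 = 90%.
Inverse-response-rate weighting restores each class to its sampled count, so class totals weight by n_sampled:
  under $65k: 280 × 115 = 32,200
  $65–94k: 200 × 145 = 29,000
  $95–124k: 120 × 370 = 44,400
  $125–144k: 160 × 190 = 30,400
  $145k+: 260 × 270 = 70,200
Adjusted estimate = 206,200 / 1,020 = 202.157 → $202.

$202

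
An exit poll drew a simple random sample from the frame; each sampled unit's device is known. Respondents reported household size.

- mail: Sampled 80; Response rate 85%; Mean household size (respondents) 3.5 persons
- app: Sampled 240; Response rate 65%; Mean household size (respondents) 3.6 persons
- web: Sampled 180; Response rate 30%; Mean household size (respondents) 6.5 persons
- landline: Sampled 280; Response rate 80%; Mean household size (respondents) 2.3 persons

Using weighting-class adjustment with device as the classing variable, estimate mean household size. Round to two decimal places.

3.79

Weighting each respondent by the inverse class response rate inflates each class back to its sampled size, so the class weight is n_sampled:
  mail: 80 × 3.5 = 280
  app: 240 × 3.6 = 864
  web: 180 × 6.5 = 1170
  landline: 280 × 2.3 = 644
Adjusted estimate = 2958 / 780 = 3.79231 → 3.79.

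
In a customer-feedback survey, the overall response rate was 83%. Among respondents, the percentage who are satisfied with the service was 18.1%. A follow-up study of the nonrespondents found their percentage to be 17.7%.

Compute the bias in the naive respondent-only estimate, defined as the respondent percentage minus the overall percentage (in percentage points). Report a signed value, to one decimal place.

Nonresponse fraction = 1 − 0.83 = 0.17.
Bias = (nonresponse fraction) × (respondent percentage − nonrespondent percentage)
     = 0.17 × (18.1 − 17.7) = 0.17 × 0.4 = 0.068.

+0.1 percentage points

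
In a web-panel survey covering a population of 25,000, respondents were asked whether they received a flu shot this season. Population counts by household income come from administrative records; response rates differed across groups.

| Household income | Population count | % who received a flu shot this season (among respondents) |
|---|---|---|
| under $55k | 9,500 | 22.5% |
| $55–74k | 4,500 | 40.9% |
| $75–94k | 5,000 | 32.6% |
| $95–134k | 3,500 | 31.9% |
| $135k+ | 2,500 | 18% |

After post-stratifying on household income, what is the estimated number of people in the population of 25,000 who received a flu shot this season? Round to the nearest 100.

7,200

Apply each group's respondent rate to its population count:
  under $55k: 9,500 × 22.5% = 2137.5
  $55–74k: 4,500 × 40.9% = 1840.5
  $75–94k: 5,000 × 32.6% = 1630
  $95–134k: 3,500 × 31.9% = 1116.5
  $135k+: 2,500 × 18% = 450
Estimated total = 7174.5 → 7,200.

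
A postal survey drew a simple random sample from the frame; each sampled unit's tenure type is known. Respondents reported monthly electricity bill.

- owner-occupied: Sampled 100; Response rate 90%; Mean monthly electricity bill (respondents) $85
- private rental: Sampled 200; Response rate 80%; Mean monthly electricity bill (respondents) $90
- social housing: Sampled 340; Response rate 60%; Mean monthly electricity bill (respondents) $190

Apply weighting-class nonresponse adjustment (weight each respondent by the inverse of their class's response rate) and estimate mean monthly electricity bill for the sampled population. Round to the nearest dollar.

Weighting each respondent by the inverse class response rate inflates each class back to its sampled size, so the class weight is n_sampled:
  owner-occupied: 100 × 85 = 8500
  private rental: 200 × 90 = 18,000
  social housing: 340 × 190 = 64,600
Adjusted estimate = 91,100 / 640 = 142.344 → $142.

$142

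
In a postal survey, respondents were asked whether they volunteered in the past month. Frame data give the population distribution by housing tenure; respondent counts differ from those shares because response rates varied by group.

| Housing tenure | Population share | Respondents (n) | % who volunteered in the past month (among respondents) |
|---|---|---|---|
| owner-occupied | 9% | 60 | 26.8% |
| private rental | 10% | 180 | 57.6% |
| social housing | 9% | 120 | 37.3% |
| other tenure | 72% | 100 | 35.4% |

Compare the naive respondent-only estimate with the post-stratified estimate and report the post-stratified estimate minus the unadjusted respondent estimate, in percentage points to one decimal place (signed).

-6.4 percentage points

Without adjustment, the pooled respondent share is:
  (60/460)×26.8 + (180/460)×57.6 + (120/460)×37.3 + (100/460)×35.4 = 43.4609%
Post-stratifying to population shares instead:
  0.09×26.8 + 0.1×57.6 + 0.09×37.3 + 0.72×35.4 = 37.017%
Difference = 37.017 − 43.4609 = -6.4439 pp.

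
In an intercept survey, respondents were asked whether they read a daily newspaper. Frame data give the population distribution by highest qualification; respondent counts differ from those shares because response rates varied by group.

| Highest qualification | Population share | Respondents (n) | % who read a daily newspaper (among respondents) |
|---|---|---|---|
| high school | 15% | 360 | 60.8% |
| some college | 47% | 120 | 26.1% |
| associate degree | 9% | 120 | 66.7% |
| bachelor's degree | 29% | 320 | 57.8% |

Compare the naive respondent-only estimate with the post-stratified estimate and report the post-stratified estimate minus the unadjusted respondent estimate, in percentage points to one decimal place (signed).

Without adjustment, the pooled respondent share is:
  (360/920)×60.8 + (120/920)×26.1 + (120/920)×66.7 + (320/920)×57.8 = 56%
Reweighting by population highest qualification shares:
  0.15×60.8 + 0.47×26.1 + 0.09×66.7 + 0.29×57.8 = 44.152%
Difference = 44.152 − 56 = -11.848 pp.

-11.8 percentage points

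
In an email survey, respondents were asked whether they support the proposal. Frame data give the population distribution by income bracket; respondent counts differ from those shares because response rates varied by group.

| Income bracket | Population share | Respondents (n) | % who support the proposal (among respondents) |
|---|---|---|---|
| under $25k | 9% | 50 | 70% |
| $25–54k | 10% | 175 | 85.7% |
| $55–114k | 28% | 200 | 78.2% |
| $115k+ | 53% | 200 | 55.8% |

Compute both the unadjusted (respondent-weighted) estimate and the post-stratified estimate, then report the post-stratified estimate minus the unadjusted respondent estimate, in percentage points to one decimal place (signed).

Without adjustment, the pooled respondent share is:
  (50/625)×70 + (175/625)×85.7 + (200/625)×78.2 + (200/625)×55.8 = 72.476%
Post-stratified estimate weights by population shares:
  0.09×70 + 0.1×85.7 + 0.28×78.2 + 0.53×55.8 = 66.34%
Difference = 66.34 − 72.476 = -6.136 pp.

-6.1 percentage points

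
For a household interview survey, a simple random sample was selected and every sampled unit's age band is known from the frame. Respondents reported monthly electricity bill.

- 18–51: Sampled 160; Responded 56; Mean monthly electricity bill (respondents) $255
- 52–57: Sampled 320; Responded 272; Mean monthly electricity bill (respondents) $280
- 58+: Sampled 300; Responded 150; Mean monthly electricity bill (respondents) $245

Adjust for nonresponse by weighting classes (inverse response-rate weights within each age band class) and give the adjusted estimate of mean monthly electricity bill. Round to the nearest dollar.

Class response rates: 18–51 56/160 = 35%, 52–57 272/320 = 85%, 58+ 150/300 = 50%.
Each respondent's weight = sampled/responded in their class; summing within a class gives n_sampled, so:
  18–51: 160 × 255 = 40,800
  52–57: 320 × 280 = 89,600
  58+: 300 × 245 = 73,500
Adjusted estimate = 203,900 / 780 = 261.41 → $261.

$261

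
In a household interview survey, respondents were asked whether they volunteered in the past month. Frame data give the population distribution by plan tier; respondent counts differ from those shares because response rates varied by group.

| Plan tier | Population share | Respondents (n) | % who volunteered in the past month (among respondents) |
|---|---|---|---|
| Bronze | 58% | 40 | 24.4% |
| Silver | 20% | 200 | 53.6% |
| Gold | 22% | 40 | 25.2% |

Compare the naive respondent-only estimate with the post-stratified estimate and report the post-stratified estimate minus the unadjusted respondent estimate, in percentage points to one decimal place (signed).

Without adjustment, the pooled respondent share is:
  (40/280)×24.4 + (200/280)×53.6 + (40/280)×25.2 = 45.3714%
Reweighting by population plan tier shares:
  0.58×24.4 + 0.2×53.6 + 0.22×25.2 = 30.416%
Difference = 30.416 − 45.3714 = -14.9554 pp.

-15.0 percentage points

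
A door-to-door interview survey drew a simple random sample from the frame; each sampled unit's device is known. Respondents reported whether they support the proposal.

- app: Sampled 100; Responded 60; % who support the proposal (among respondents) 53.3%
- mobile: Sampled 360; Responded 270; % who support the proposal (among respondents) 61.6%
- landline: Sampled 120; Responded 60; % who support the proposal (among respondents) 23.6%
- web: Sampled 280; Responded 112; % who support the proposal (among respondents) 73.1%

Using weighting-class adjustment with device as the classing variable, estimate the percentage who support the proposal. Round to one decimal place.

59.1%

Response rates by class: app 60/100 = 60%, mobile 270/360 = 75%, landline 60/120 = 50%, web 112/280 = 40%.
Inverse-response-rate weighting restores each class to its sampled count, so class totals weight by n_sampled:
  app: 100 × 53.3 = 5330
  mobile: 360 × 61.6 = 22,176
  landline: 120 × 23.6 = 2832
  web: 280 × 73.1 = 20,468
Adjusted estimate = 50,806 / 860 = 59.0767 → 59.1%.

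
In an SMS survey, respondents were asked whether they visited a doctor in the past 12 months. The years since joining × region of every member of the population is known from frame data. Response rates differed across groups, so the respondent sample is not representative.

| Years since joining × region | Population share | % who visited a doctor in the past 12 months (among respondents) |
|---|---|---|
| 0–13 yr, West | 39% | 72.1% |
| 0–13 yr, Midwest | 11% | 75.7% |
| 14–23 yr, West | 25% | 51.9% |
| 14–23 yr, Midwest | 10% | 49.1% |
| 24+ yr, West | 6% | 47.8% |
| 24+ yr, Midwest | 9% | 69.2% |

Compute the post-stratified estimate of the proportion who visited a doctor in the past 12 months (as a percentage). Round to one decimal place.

Reweight to the known years since joining × region distribution:
  0–13 yr, West: 0.39 × 72.1 = 28.119
  0–13 yr, Midwest: 0.11 × 75.7 = 8.327
  14–23 yr, West: 0.25 × 51.9 = 12.975
  14–23 yr, Midwest: 0.1 × 49.1 = 4.91
  24+ yr, West: 0.06 × 47.8 = 2.868
  24+ yr, Midwest: 0.09 × 69.2 = 6.228
Post-stratified estimate = 63.427 → 63.4%.

63.4%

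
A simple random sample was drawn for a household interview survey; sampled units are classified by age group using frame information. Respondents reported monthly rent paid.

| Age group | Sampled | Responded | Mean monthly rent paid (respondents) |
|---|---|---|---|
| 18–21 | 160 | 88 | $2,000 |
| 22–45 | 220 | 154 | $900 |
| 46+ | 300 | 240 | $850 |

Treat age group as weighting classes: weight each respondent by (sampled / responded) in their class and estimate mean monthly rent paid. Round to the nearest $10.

$1,140

Class response rates: 18–21 88/160 = 55%, 22–45 154/220 = 70%, 46+ 240/300 = 80%.
With weight = n_sampled/n_responded per class, the weighted class total is n_sampled:
  18–21: 160 × 2000 = 320,000
  22–45: 220 × 900 = 198,000
  46+: 300 × 850 = 255,000
Adjusted estimate = 773,000 / 680 = 1136.76 → $1,140.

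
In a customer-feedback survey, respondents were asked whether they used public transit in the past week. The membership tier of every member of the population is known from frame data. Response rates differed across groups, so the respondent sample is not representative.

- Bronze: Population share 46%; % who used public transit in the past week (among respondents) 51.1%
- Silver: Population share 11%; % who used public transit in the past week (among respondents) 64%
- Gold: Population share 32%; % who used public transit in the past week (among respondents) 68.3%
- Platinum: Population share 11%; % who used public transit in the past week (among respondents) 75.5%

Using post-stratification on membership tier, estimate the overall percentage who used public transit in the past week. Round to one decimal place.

Each cell contributes population-share × respondent value:
  Bronze: 0.46 × 51.1 = 23.506
  Silver: 0.11 × 64 = 7.04
  Gold: 0.32 × 68.3 = 21.856
  Platinum: 0.11 × 75.5 = 8.305
Post-stratified estimate = 60.707 → 60.7%.

60.7%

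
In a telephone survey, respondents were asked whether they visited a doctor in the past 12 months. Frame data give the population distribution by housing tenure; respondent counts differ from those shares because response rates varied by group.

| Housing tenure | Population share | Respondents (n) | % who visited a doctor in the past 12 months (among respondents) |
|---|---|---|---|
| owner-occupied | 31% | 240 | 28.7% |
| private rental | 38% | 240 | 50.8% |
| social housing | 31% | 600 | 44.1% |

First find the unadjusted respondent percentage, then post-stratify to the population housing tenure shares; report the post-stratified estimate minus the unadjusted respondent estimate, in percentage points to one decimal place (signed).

-0.3 percentage points

Without adjustment, the pooled respondent share is:
  (240/1080)×28.7 + (240/1080)×50.8 + (600/1080)×44.1 = 42.1667%
Post-stratifying to population shares instead:
  0.31×28.7 + 0.38×50.8 + 0.31×44.1 = 41.872%
Difference = 41.872 − 42.1667 = -0.2947 pp.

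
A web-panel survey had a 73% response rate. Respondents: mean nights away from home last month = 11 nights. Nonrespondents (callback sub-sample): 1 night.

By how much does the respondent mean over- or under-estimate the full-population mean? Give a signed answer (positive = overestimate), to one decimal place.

Nonresponse fraction = 1 − 0.73 = 0.27.
Bias = (nonresponse fraction) × (respondent mean − nonrespondent mean)
     = 0.27 × (11 − 1) = 0.27 × 10 = 2.7.

+2.7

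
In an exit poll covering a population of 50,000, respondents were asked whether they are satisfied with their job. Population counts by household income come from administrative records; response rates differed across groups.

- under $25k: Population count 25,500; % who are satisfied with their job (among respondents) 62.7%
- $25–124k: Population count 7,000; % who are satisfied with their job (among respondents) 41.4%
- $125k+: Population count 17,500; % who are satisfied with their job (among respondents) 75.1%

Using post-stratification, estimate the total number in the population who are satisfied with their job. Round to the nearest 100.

32,000

Estimated count per cell = population count × respondent percentage:
  under $25k: 25,500 × 62.7% = 15988.5
  $25–124k: 7,000 × 41.4% = 2898
  $125k+: 17,500 × 75.1% = 13142.5
Estimated total = 32,029 → 32,000.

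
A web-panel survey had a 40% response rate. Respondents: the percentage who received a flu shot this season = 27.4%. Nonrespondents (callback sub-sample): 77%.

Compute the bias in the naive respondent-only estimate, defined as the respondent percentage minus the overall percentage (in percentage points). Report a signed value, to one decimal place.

-29.8 percentage points

Nonresponse fraction = 1 − 0.4 = 0.6.
Bias = (nonresponse fraction) × (respondent percentage − nonrespondent percentage)
     = 0.6 × (27.4 − 77) = 0.6 × -49.6 = -29.76.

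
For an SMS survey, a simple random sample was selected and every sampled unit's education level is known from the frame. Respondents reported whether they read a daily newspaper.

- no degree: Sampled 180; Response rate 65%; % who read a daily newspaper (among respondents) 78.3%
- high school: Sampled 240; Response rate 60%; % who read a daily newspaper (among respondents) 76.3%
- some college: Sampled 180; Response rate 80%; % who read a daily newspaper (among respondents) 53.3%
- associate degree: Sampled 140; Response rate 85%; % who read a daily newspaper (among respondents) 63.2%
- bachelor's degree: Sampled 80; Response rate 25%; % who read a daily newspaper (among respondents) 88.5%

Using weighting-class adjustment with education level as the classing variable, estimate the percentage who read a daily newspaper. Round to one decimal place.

With weight = n_sampled/n_responded per class, the weighted class total is n_sampled:
  no degree: 180 × 78.3 = 14,094
  high school: 240 × 76.3 = 18,312
  some college: 180 × 53.3 = 9594
  associate degree: 140 × 63.2 = 8848
  bachelor's degree: 80 × 88.5 = 7080
Adjusted estimate = 57,928 / 820 = 70.6439 → 70.6%.

70.6%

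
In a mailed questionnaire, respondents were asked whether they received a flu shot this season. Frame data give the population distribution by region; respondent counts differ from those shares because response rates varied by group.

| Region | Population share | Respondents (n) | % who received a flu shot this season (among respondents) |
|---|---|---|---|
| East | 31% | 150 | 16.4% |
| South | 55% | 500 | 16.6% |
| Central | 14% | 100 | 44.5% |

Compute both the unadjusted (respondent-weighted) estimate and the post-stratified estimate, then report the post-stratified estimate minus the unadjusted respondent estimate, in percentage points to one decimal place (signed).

Naive respondent-only estimate (weights = respondent counts):
  (150/750)×16.4 + (500/750)×16.6 + (100/750)×44.5 = 20.28%
Post-stratified estimate weights by population shares:
  0.31×16.4 + 0.55×16.6 + 0.14×44.5 = 20.444%
Difference = 20.444 − 20.28 = 0.164 pp.

+0.2 percentage points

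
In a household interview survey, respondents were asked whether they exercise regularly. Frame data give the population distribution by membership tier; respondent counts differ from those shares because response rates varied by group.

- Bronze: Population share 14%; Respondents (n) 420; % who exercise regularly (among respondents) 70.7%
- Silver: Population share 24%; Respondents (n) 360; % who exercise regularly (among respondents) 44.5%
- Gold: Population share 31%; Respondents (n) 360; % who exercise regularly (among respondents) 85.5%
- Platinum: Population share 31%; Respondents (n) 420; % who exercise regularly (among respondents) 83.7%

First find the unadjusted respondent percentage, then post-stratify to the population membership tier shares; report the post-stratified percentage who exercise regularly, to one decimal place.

Without adjustment, the pooled respondent share is:
  (420/1560)×70.7 + (360/1560)×44.5 + (360/1560)×85.5 + (420/1560)×83.7 = 71.5692%
Post-stratifying to population shares instead:
  0.14×70.7 + 0.24×44.5 + 0.31×85.5 + 0.31×83.7 = 73.03%

73.0%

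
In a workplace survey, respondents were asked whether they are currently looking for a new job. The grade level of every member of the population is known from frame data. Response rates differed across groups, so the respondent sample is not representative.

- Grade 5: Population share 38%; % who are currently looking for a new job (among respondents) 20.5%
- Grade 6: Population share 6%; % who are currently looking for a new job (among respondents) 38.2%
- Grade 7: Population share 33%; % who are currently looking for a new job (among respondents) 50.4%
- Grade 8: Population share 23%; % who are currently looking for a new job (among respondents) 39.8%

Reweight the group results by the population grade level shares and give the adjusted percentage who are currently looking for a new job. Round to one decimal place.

Weight each group's respondent value by its population share:
  Grade 5: 0.38 × 20.5 = 7.79
  Grade 6: 0.06 × 38.2 = 2.292
  Grade 7: 0.33 × 50.4 = 16.632
  Grade 8: 0.23 × 39.8 = 9.154
Post-stratified estimate = 35.868 → 35.9%.

35.9%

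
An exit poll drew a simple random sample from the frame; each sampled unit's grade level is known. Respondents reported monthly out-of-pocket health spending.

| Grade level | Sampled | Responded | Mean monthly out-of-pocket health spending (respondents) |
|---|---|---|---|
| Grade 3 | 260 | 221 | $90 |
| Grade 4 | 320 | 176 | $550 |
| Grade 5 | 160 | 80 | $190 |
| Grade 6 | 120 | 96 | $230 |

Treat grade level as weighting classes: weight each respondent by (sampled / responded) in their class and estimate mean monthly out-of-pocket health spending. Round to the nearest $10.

$300

Response rates by class: Grade 3 221/260 = 85%, Grade 4 176/320 = 55%, Grade 5 80/160 = 50%, Grade 6 96/120 = 80%.
Weighting each respondent by the inverse class response rate inflates each class back to its sampled size, so the class weight is n_sampled:
  Grade 3: 260 × 90 = 23,400
  Grade 4: 320 × 550 = 176,000
  Grade 5: 160 × 190 = 30,400
  Grade 6: 120 × 230 = 27,600
Adjusted estimate = 257,400 / 860 = 299.302 → $300.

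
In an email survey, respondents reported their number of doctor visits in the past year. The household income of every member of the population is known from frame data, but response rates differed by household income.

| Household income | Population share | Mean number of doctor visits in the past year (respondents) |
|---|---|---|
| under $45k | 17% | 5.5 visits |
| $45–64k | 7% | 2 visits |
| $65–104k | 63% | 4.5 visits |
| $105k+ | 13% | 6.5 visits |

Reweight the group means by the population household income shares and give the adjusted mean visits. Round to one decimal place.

4.8

Post-stratification weights by population share, not respondent share:
  under $45k: 0.17 × 5.5 = 0.935
  $45–64k: 0.07 × 2 = 0.14
  $65–104k: 0.63 × 4.5 = 2.835
  $105k+: 0.13 × 6.5 = 0.845
Post-stratified estimate = 4.755 → 4.8.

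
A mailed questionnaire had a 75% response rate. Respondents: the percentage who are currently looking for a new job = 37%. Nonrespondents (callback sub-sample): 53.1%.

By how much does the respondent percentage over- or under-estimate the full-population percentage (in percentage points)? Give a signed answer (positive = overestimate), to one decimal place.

-4.0 percentage points

Nonresponse fraction = 1 − 0.75 = 0.25.
Bias = (nonresponse fraction) × (respondent percentage − nonrespondent percentage)
     = 0.25 × (37 − 53.1) = 0.25 × -16.1 = -4.025.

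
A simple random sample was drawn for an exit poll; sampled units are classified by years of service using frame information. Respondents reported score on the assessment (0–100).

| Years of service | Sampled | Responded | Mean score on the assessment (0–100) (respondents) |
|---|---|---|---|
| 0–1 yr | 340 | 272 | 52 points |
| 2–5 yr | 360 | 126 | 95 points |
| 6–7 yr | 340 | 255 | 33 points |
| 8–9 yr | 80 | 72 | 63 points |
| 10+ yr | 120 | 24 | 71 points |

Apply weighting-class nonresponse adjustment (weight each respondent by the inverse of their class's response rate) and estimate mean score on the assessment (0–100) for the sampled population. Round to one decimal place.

61.8

Class response rates: 0–1 yr 272/340 = 80%, 2–5 yr 126/360 = 35%, 6–7 yr 255/340 = 75%, 8–9 yr 72/80 = 90%, 10+ yr 24/120 = 20%.
With weight = n_sampled/n_responded per class, the weighted class total is n_sampled:
  0–1 yr: 340 × 52 = 17,680
  2–5 yr: 360 × 95 = 34,200
  6–7 yr: 340 × 33 = 11,220
  8–9 yr: 80 × 63 = 5040
  10+ yr: 120 × 71 = 8520
Adjusted estimate = 76,660 / 1,240 = 61.8226 → 61.8.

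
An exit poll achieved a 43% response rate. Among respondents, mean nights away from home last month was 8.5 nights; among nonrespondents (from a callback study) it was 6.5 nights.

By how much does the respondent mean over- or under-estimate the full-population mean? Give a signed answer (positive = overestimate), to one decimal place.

+1.1

Nonresponse fraction = 1 − 0.43 = 0.57.
Bias = (nonresponse fraction) × (respondent mean − nonrespondent mean)
     = 0.57 × (8.5 − 6.5) = 0.57 × 2 = 1.14.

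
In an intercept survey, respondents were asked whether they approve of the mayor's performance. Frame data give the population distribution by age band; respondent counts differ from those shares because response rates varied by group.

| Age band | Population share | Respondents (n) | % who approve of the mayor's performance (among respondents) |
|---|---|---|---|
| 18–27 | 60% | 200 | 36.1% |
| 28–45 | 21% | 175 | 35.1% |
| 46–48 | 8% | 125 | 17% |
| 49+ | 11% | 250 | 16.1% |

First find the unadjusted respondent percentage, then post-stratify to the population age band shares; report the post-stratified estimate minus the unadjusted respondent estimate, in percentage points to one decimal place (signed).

Unadjusted (pooled respondent) estimate weights by respondent counts:
  (200/750)×36.1 + (175/750)×35.1 + (125/750)×17 + (250/750)×16.1 = 26.0167%
Post-stratified estimate weights by population shares:
  0.6×36.1 + 0.21×35.1 + 0.08×17 + 0.11×16.1 = 32.162%
Difference = 32.162 − 26.0167 = 6.1453 pp.

+6.1 percentage points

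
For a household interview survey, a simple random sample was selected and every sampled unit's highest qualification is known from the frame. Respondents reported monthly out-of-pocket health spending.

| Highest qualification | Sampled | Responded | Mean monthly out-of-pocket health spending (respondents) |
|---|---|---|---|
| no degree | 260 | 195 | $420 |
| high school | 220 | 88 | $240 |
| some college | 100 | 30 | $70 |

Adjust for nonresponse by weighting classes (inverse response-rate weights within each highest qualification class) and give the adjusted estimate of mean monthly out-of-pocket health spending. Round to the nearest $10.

$290

Response rates by class: no degree 195/260 = 75%, high school 88/220 = 40%, some college 30/100 = 30%.
Weighting each respondent by the inverse class response rate inflates each class back to its sampled size, so the class weight is n_sampled:
  no degree: 260 × 420 = 109,200
  high school: 220 × 240 = 52,800
  some college: 100 × 70 = 7000
Adjusted estimate = 169,000 / 580 = 291.379 → $290.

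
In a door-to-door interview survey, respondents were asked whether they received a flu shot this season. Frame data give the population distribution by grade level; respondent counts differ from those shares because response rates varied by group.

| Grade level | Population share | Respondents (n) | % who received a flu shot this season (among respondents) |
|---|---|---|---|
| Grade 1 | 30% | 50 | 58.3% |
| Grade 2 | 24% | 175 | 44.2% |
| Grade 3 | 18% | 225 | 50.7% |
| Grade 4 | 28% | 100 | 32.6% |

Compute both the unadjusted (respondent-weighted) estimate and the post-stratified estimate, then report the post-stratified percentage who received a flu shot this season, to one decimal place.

46.4%

Unadjusted (pooled respondent) estimate weights by respondent counts:
  (50/550)×58.3 + (175/550)×44.2 + (225/550)×50.7 + (100/550)×32.6 = 46.0318%
Post-stratified estimate weights by population shares:
  0.3×58.3 + 0.24×44.2 + 0.18×50.7 + 0.28×32.6 = 46.352%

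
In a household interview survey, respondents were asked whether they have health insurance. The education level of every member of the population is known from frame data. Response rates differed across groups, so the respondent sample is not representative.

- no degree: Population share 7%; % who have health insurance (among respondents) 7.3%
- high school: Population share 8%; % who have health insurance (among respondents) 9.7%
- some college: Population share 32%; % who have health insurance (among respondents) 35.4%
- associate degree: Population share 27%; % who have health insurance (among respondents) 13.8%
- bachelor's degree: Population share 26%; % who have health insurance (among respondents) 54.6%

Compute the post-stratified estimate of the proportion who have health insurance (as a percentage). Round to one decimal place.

30.5%

Weight each group's respondent value by its population share:
  no degree: 0.07 × 7.3 = 0.511
  high school: 0.08 × 9.7 = 0.776
  some college: 0.32 × 35.4 = 11.328
  associate degree: 0.27 × 13.8 = 3.726
  bachelor's degree: 0.26 × 54.6 = 14.196
Post-stratified estimate = 30.537 → 30.5%.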